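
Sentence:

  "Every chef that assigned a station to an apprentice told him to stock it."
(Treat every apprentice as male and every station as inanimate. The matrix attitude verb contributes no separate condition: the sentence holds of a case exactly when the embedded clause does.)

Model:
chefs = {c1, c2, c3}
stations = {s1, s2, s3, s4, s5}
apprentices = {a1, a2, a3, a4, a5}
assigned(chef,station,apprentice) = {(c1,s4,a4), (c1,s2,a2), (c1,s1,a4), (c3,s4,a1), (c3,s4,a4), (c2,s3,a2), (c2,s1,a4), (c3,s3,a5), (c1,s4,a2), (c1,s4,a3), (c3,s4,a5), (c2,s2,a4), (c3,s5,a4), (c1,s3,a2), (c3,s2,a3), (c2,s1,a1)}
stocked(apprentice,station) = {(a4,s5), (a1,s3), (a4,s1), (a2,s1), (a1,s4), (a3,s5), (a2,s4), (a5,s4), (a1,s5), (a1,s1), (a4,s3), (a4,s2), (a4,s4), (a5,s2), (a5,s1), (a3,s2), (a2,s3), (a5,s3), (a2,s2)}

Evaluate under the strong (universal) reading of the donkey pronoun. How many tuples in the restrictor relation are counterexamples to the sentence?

1

"him" takes "an apprentice" as antecedent and "it" takes "a station"; both are donkey pronouns co-varying with the restrictor.
Strong reading: for every (c,s,a) with assigned(c,s,a), stocked(a,s).
Restrictor triples: (c1,s1,a4)→stocked(a4,s1) ✓  (c1,s2,a2)→stocked(a2,s2) ✓  (c1,s3,a2)→stocked(a2,s3) ✓  (c1,s4,a2)→stocked(a2,s4) ✓  (c1,s4,a3)→stocked(a3,s4) ✗  (c1,s4,a4)→stocked(a4,s4) ✓  (c2,s1,a1)→stocked(a1,s1) ✓  (c2,s1,a4)→stocked(a4,s1) ✓  (c2,s2,a4)→stocked(a4,s2) ✓  (c2,s3,a2)→stocked(a2,s3) ✓  (c3,s2,a3)→stocked(a3,s2) ✓  (c3,s3,a5)→stocked(a5,s3) ✓  (c3,s4,a1)→stocked(a1,s4) ✓  (c3,s4,a4)→stocked(a4,s4) ✓  (c3,s4,a5)→stocked(a5,s4) ✓  (c3,s5,a4)→stocked(a4,s5) ✓
Counterexamples (restrictor triples failing the scope): 1.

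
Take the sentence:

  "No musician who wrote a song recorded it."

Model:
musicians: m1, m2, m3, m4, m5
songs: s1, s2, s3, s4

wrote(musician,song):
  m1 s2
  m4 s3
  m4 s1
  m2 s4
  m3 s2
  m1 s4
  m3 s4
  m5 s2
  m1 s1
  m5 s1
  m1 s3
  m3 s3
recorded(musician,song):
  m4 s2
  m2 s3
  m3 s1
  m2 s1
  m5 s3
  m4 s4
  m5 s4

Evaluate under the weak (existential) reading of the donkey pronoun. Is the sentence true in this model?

"it" takes "a song" as antecedent — a donkey pronoun bound across the clause boundary.
Truth condition: for no (m,s) with wrote(m,s) does recorded(m,s) hold.
Restrictor pairs — does the scope hold? (m1,s1):fails  (m1,s2):fails  (m1,s3):fails  (m1,s4):fails  (m2,s4):fails  (m3,s2):fails  (m3,s3):fails  (m3,s4):fails  (m4,s1):fails  (m4,s3):fails  (m5,s1):fails  (m5,s2):fails
Scope holds for no restrictor pair, so the sentence is true.

True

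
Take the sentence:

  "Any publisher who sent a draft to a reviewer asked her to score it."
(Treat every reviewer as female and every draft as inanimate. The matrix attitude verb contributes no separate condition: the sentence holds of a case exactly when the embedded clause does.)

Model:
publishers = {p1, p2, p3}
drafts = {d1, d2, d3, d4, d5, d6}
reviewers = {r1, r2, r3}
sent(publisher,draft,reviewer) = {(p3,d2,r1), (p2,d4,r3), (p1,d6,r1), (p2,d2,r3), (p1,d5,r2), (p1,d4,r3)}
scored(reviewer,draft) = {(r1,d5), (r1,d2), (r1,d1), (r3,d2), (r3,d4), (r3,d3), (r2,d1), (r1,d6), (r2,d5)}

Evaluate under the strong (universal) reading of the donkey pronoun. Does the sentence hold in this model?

"her" takes "a reviewer" as antecedent and "it" takes "a draft"; both are donkey pronouns co-varying with the restrictor.
Strong reading: for every (p,d,r) with sent(p,d,r), scored(r,d).
Restrictor triples: (p1,d4,r3)→scored(r3,d4) ✓  (p1,d5,r2)→scored(r2,d5) ✓  (p1,d6,r1)→scored(r1,d6) ✓  (p2,d2,r3)→scored(r3,d2) ✓  (p2,d4,r3)→scored(r3,d4) ✓  (p3,d2,r1)→scored(r1,d2) ✓
Every restrictor triple satisfies the scope.

True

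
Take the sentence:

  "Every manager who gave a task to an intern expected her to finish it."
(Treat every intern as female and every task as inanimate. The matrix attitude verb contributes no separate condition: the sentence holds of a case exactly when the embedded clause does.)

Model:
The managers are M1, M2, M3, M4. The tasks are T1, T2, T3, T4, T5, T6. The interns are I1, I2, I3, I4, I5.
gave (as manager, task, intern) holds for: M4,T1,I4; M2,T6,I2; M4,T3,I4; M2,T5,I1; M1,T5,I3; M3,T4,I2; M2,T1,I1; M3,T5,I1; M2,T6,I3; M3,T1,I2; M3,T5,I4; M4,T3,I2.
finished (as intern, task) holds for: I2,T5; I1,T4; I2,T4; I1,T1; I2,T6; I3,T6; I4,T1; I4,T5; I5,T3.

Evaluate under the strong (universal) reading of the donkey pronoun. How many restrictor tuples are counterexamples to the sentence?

6

"her" takes "an intern" as antecedent and "it" takes "a task"; both are donkey pronouns co-varying with the restrictor.
Strong reading: for every (m,t,i) with gave(m,t,i), finished(i,t).
Restrictor triples: (M1,T5,I3)→finished(I3,T5) ✗  (M2,T1,I1)→finished(I1,T1) ✓  (M2,T5,I1)→finished(I1,T5) ✗  (M2,T6,I2)→finished(I2,T6) ✓  (M2,T6,I3)→finished(I3,T6) ✓  (M3,T1,I2)→finished(I2,T1) ✗  (M3,T4,I2)→finished(I2,T4) ✓  (M3,T5,I1)→finished(I1,T5) ✗  (M3,T5,I4)→finished(I4,T5) ✓  (M4,T1,I4)→finished(I4,T1) ✓  (M4,T3,I2)→finished(I2,T3) ✗  (M4,T3,I4)→finished(I4,T3) ✗
Counterexamples (restrictor triples failing the scope): 6.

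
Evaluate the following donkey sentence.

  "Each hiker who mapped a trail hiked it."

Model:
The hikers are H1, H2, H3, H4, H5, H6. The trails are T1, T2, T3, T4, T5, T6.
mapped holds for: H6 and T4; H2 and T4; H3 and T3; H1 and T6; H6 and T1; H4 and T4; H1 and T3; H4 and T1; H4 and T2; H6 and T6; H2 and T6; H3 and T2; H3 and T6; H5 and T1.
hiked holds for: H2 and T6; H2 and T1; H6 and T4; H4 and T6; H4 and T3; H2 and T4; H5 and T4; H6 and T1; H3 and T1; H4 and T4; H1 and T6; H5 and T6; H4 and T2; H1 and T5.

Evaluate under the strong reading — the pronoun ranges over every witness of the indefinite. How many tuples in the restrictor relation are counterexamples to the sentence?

7

"it" takes "a trail" as antecedent — a donkey pronoun bound across the clause boundary.
Strong reading: for every (h,t) with mapped(h,t), hiked(h,t).
Restrictor pairs: (H1,T3) ✗  (H1,T6) ✓  (H2,T4) ✓  (H2,T6) ✓  (H3,T2) ✗  (H3,T3) ✗  (H3,T6) ✗  (H4,T1) ✗  (H4,T2) ✓  (H4,T4) ✓  (H5,T1) ✗  (H6,T1) ✓  (H6,T4) ✓  (H6,T6) ✗
Counterexamples (restrictor pairs failing the scope): 7.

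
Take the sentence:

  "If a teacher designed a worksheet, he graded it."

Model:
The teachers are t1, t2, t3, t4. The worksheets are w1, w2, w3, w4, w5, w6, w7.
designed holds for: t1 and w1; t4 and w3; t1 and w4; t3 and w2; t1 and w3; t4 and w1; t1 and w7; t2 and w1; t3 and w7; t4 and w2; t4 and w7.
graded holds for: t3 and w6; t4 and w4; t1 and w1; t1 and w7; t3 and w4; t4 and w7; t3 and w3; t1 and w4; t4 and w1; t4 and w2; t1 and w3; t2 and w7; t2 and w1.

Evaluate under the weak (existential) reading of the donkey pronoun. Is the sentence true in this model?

False

"it" takes "a worksheet" as antecedent — a donkey pronoun bound across the clause boundary.
Weak reading: every teacher t with some designed-worksheet has at least one designed-worksheet w such that graded(t,w).
Per teacher: t1:✓  t2:✓  t3:✗  t4:✓
t3 has no witness among its designed-worksheets.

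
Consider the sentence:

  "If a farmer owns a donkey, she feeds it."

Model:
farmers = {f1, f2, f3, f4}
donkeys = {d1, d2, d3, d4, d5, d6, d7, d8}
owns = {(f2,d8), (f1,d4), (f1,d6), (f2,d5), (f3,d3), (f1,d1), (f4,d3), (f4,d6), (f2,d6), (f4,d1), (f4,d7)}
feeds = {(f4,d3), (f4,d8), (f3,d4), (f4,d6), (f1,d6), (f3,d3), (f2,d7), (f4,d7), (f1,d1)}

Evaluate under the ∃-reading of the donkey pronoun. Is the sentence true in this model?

False

"it" takes "a donkey" as antecedent — a donkey pronoun bound across the clause boundary.
Weak reading: every farmer f with some owns-donkey has at least one owns-donkey d such that feeds(f,d).
Per farmer: f1:✓  f2:✗  f3:✓  f4:✓
f2 has no witness among its owns-donkeys.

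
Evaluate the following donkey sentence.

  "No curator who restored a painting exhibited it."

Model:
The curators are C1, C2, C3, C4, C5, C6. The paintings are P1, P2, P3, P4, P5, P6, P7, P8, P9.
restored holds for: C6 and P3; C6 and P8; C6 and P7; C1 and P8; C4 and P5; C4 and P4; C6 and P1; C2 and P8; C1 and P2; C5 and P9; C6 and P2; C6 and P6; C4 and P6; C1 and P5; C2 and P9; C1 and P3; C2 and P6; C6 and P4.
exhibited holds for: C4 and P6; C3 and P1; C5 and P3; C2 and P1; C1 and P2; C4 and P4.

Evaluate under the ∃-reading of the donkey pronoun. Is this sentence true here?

False

"it" takes "a painting" as antecedent — a donkey pronoun bound across the clause boundary.
Truth condition: for no (c,p) with restored(c,p) does exhibited(c,p) hold.
Restrictor pairs — does the scope hold? (C1,P2):holds  (C1,P3):fails  (C1,P5):fails  (C1,P8):fails  (C2,P6):fails  (C2,P8):fails  (C2,P9):fails  (C4,P4):holds  (C4,P5):fails  (C4,P6):holds  (C5,P9):fails  (C6,P1):fails  (C6,P2):fails  (C6,P3):fails  (C6,P4):fails  (C6,P6):fails  (C6,P7):fails  (C6,P8):fails
Scope holds for 3 pair(s), so the sentence is false.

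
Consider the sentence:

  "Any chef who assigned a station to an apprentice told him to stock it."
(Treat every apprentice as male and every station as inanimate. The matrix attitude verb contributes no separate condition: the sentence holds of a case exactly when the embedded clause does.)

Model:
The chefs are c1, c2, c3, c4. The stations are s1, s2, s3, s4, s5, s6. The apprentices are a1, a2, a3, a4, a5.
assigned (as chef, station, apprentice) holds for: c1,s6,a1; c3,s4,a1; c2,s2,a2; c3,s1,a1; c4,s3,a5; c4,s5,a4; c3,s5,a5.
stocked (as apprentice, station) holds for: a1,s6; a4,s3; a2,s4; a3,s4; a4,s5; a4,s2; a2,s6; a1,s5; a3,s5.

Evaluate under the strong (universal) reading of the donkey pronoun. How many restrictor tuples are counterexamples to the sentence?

5

"him" takes "an apprentice" as antecedent and "it" takes "a station"; both are donkey pronouns co-varying with the restrictor.
Strong reading: for every (c,s,a) with assigned(c,s,a), stocked(a,s).
Restrictor triples: (c1,s6,a1)→stocked(a1,s6) ✓  (c2,s2,a2)→stocked(a2,s2) ✗  (c3,s1,a1)→stocked(a1,s1) ✗  (c3,s4,a1)→stocked(a1,s4) ✗  (c3,s5,a5)→stocked(a5,s5) ✗  (c4,s3,a5)→stocked(a5,s3) ✗  (c4,s5,a4)→stocked(a4,s5) ✓
Counterexamples (restrictor triples failing the scope): 5.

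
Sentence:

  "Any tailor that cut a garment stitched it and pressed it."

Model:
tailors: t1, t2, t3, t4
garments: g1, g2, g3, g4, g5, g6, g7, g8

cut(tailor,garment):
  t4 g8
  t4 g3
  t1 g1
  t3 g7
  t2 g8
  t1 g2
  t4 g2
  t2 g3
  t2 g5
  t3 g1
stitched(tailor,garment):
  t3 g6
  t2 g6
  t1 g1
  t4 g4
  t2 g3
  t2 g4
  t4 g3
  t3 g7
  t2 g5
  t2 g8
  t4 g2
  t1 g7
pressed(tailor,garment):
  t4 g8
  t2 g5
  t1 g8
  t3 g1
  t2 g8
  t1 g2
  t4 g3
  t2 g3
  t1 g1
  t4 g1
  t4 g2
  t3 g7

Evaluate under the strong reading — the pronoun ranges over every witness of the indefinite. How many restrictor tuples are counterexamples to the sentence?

3

"it" takes "a garment" as antecedent — a donkey pronoun bound across the clause boundary.
Strong reading: for every (t,g) with cut(t,g), stitched(t,g) ∧ pressed(t,g).
Restrictor pairs: (t1,g1) ✓  (t1,g2) ✗  (t2,g3) ✓  (t2,g5) ✓  (t2,g8) ✓  (t3,g1) ✗  (t3,g7) ✓  (t4,g2) ✓  (t4,g3) ✓  (t4,g8) ✗
Counterexamples (restrictor pairs failing the scope): 3.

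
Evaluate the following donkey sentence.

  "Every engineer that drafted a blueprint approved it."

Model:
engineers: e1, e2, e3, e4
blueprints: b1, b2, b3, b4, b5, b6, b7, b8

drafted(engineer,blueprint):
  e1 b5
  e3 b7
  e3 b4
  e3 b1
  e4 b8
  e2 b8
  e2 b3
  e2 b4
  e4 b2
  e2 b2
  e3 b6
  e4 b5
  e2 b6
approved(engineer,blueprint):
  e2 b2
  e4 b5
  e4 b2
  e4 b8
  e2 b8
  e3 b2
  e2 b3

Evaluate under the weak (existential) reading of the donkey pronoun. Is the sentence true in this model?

"it" takes "a blueprint" as antecedent — a donkey pronoun bound across the clause boundary.
Weak reading: every engineer e with some drafted-blueprint has at least one drafted-blueprint b such that approved(e,b).
Per engineer: e1:✗  e2:✓  e3:✗  e4:✓
e1 has no witness among its drafted-blueprints.

False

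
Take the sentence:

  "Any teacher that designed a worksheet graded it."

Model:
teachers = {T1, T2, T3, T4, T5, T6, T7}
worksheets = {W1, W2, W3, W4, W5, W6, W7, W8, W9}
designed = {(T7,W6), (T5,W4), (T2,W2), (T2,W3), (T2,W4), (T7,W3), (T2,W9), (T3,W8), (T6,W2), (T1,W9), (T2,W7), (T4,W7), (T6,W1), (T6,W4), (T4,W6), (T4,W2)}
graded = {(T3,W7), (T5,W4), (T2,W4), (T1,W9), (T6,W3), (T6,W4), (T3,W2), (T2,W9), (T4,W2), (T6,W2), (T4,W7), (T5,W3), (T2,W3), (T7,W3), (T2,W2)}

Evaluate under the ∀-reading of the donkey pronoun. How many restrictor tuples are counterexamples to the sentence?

"it" takes "a worksheet" as antecedent — a donkey pronoun bound across the clause boundary.
Strong reading: for every (t,w) with designed(t,w), graded(t,w).
Restrictor pairs: (T1,W9) ✓  (T2,W2) ✓  (T2,W3) ✓  (T2,W4) ✓  (T2,W7) ✗  (T2,W9) ✓  (T3,W8) ✗  (T4,W2) ✓  (T4,W6) ✗  (T4,W7) ✓  (T5,W4) ✓  (T6,W1) ✗  (T6,W2) ✓  (T6,W4) ✓  (T7,W3) ✓  (T7,W6) ✗
Counterexamples (restrictor pairs failing the scope): 5.

5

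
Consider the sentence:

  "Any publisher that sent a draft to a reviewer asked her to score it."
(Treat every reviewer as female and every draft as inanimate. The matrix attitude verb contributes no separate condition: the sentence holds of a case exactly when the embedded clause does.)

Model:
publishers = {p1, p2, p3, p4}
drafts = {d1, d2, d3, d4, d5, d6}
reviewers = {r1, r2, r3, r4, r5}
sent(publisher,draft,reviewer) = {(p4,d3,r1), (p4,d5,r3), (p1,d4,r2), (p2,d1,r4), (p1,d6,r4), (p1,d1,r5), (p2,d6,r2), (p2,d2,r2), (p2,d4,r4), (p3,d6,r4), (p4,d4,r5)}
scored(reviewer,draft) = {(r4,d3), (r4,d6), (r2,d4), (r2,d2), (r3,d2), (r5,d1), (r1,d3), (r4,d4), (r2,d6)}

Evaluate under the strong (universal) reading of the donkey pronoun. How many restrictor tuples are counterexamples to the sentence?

"her" takes "a reviewer" as antecedent and "it" takes "a draft"; both are donkey pronouns co-varying with the restrictor.
Strong reading: for every (p,d,r) with sent(p,d,r), scored(r,d).
Restrictor triples: (p1,d1,r5)→scored(r5,d1) ✓  (p1,d4,r2)→scored(r2,d4) ✓  (p1,d6,r4)→scored(r4,d6) ✓  (p2,d1,r4)→scored(r4,d1) ✗  (p2,d2,r2)→scored(r2,d2) ✓  (p2,d4,r4)→scored(r4,d4) ✓  (p2,d6,r2)→scored(r2,d6) ✓  (p3,d6,r4)→scored(r4,d6) ✓  (p4,d3,r1)→scored(r1,d3) ✓  (p4,d4,r5)→scored(r5,d4) ✗  (p4,d5,r3)→scored(r3,d5) ✗
Counterexamples (restrictor triples failing the scope): 3.

3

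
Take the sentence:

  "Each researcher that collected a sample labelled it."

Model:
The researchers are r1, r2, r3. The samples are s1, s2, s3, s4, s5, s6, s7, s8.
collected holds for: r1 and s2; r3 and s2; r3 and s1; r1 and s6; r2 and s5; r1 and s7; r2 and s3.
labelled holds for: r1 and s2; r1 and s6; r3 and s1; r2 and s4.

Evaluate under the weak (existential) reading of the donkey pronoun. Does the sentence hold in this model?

"it" takes "a sample" as antecedent — a donkey pronoun bound across the clause boundary.
Weak reading: every researcher r with some collected-sample has at least one collected-sample s such that labelled(r,s).
Per researcher: r1:✓  r2:✗  r3:✓
r2 has no witness among its collected-samples.

False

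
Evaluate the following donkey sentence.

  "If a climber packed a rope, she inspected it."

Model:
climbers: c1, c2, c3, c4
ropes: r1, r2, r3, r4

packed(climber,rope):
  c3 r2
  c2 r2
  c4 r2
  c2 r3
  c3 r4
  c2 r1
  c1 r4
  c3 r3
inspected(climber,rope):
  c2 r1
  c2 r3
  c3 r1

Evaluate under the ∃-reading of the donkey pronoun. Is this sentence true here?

False

"it" takes "a rope" as antecedent — a donkey pronoun bound across the clause boundary.
Weak reading: every climber c with some packed-rope has at least one packed-rope r such that inspected(c,r).
Per climber: c1:✗  c2:✓  c3:✗  c4:✗
c1 has no witness among its packed-ropes.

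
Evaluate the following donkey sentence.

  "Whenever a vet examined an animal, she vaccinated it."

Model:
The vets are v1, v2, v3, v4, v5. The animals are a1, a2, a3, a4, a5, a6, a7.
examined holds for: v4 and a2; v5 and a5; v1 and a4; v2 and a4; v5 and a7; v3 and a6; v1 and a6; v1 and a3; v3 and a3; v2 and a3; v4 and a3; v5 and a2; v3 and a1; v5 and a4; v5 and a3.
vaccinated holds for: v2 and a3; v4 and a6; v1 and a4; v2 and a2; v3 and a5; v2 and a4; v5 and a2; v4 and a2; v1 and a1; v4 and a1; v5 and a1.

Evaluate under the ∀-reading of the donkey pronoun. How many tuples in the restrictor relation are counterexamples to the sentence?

"it" takes "an animal" as antecedent — a donkey pronoun bound across the clause boundary.
Strong reading: for every (v,a) with examined(v,a), vaccinated(v,a).
Restrictor pairs: (v1,a3) ✗  (v1,a4) ✓  (v1,a6) ✗  (v2,a3) ✓  (v2,a4) ✓  (v3,a1) ✗  (v3,a3) ✗  (v3,a6) ✗  (v4,a2) ✓  (v4,a3) ✗  (v5,a2) ✓  (v5,a3) ✗  (v5,a4) ✗  (v5,a5) ✗  (v5,a7) ✗
Counterexamples (restrictor pairs failing the scope): 10.

10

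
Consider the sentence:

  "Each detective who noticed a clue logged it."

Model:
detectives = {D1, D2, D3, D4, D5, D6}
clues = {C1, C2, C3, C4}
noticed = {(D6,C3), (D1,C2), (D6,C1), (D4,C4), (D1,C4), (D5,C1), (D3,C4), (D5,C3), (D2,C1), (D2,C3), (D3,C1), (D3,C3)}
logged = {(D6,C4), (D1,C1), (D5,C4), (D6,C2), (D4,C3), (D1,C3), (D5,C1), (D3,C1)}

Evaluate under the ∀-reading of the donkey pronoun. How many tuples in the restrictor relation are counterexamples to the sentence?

"it" takes "a clue" as antecedent — a donkey pronoun bound across the clause boundary.
Strong reading: for every (d,c) with noticed(d,c), logged(d,c).
Restrictor pairs: (D1,C2) ✗  (D1,C4) ✗  (D2,C1) ✗  (D2,C3) ✗  (D3,C1) ✓  (D3,C3) ✗  (D3,C4) ✗  (D4,C4) ✗  (D5,C1) ✓  (D5,C3) ✗  (D6,C1) ✗  (D6,C3) ✗
Counterexamples (restrictor pairs failing the scope): 10.

10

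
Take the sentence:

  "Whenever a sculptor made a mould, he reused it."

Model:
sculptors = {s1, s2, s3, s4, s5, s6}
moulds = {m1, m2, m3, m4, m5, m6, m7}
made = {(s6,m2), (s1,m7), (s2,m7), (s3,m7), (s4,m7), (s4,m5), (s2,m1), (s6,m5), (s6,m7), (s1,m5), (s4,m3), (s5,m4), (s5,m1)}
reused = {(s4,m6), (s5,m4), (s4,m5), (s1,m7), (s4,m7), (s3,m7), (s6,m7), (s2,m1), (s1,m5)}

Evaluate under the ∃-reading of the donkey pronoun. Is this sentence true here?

"it" takes "a mould" as antecedent — a donkey pronoun bound across the clause boundary.
Weak reading: every sculptor s with some made-mould has at least one made-mould m such that reused(s,m).
Per sculptor: s1:✓  s2:✓  s3:✓  s4:✓  s5:✓  s6:✓
Every sculptor in the restrictor has a witness.

True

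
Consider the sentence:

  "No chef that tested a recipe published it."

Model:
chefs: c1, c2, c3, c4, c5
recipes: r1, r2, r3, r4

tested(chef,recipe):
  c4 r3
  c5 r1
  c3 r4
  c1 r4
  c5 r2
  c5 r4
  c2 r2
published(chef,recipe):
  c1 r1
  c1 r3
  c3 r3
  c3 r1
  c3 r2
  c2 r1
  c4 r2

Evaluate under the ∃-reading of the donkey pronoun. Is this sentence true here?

"it" takes "a recipe" as antecedent — a donkey pronoun bound across the clause boundary.
Truth condition: for no (c,r) with tested(c,r) does published(c,r) hold.
Restrictor pairs — does the scope hold? (c1,r4):fails  (c2,r2):fails  (c3,r4):fails  (c4,r3):fails  (c5,r1):fails  (c5,r2):fails  (c5,r4):fails
Scope holds for no restrictor pair, so the sentence is true.

True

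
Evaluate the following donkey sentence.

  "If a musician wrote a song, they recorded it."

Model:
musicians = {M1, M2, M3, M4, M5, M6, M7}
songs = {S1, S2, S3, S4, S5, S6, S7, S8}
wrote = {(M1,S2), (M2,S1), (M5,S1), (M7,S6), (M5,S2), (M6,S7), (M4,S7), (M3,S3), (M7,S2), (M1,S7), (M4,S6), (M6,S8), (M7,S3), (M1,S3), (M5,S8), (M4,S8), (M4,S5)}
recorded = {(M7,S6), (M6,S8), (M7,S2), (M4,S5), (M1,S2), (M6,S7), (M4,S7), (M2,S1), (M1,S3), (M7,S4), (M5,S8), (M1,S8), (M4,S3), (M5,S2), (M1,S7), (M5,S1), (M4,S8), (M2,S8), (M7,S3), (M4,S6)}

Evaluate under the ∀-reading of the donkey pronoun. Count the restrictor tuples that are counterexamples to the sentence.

"it" takes "a song" as antecedent — a donkey pronoun bound across the clause boundary.
Strong reading: for every (m,s) with wrote(m,s), recorded(m,s).
Restrictor pairs: (M1,S2) ✓  (M1,S3) ✓  (M1,S7) ✓  (M2,S1) ✓  (M3,S3) ✗  (M4,S5) ✓  (M4,S6) ✓  (M4,S7) ✓  (M4,S8) ✓  (M5,S1) ✓  (M5,S2) ✓  (M5,S8) ✓  (M6,S7) ✓  (M6,S8) ✓  (M7,S2) ✓  (M7,S3) ✓  (M7,S6) ✓
Counterexamples (restrictor pairs failing the scope): 1.

1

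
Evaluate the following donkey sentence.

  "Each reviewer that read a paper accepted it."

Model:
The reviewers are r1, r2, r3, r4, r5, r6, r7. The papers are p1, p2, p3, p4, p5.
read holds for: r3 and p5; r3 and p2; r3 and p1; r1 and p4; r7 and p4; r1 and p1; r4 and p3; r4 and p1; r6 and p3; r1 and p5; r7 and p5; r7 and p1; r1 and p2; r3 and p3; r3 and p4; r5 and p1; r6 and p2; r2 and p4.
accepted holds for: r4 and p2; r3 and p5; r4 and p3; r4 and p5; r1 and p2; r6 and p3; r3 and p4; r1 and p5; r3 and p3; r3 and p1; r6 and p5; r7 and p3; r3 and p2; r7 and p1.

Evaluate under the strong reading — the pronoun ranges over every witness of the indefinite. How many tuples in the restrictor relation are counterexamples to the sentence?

8

"it" takes "a paper" as antecedent — a donkey pronoun bound across the clause boundary.
Strong reading: for every (r,p) with read(r,p), accepted(r,p).
Restrictor pairs: (r1,p1) ✗  (r1,p2) ✓  (r1,p4) ✗  (r1,p5) ✓  (r2,p4) ✗  (r3,p1) ✓  (r3,p2) ✓  (r3,p3) ✓  (r3,p4) ✓  (r3,p5) ✓  (r4,p1) ✗  (r4,p3) ✓  (r5,p1) ✗  (r6,p2) ✗  (r6,p3) ✓  (r7,p1) ✓  (r7,p4) ✗  (r7,p5) ✗
Counterexamples (restrictor pairs failing the scope): 8.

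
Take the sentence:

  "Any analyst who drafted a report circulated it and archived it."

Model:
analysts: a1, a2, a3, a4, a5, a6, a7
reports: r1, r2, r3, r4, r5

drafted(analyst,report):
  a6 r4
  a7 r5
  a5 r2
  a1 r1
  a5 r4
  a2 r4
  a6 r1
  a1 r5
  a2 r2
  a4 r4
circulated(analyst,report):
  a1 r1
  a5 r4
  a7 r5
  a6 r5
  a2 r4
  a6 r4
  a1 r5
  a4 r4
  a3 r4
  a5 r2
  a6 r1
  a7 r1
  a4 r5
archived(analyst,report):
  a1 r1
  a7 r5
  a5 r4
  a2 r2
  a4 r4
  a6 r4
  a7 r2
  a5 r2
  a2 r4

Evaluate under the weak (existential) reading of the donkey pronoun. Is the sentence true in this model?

True

"it" takes "a report" as antecedent — a donkey pronoun bound across the clause boundary.
Weak reading: every analyst a with some drafted-report has at least one drafted-report r such that circulated(a,r) ∧ archived(a,r).
Per analyst: a1:✓  a2:✓  a4:✓  a5:✓  a6:✓  a7:✓
Every analyst in the restrictor has a witness.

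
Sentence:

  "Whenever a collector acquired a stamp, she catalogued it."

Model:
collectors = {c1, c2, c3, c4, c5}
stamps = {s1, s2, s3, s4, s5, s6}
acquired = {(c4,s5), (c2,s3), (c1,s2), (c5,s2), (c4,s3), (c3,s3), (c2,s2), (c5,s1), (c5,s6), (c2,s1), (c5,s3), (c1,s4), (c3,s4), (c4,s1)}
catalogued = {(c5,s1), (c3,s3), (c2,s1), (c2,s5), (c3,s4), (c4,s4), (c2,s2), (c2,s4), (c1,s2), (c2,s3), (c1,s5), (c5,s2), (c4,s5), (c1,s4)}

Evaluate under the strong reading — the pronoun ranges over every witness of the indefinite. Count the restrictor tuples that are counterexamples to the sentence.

4

"it" takes "a stamp" as antecedent — a donkey pronoun bound across the clause boundary.
Strong reading: for every (c,s) with acquired(c,s), catalogued(c,s).
Restrictor pairs: (c1,s2) ✓  (c1,s4) ✓  (c2,s1) ✓  (c2,s2) ✓  (c2,s3) ✓  (c3,s3) ✓  (c3,s4) ✓  (c4,s1) ✗  (c4,s3) ✗  (c4,s5) ✓  (c5,s1) ✓  (c5,s2) ✓  (c5,s3) ✗  (c5,s6) ✗
Counterexamples (restrictor pairs failing the scope): 4.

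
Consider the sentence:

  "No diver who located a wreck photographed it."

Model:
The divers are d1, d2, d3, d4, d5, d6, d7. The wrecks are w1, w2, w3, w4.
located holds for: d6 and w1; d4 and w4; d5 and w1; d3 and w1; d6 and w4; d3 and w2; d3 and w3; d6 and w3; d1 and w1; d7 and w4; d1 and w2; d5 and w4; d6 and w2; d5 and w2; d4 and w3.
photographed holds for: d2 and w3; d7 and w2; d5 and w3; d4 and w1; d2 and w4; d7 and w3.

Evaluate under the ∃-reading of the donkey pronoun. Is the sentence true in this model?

True

"it" takes "a wreck" as antecedent — a donkey pronoun bound across the clause boundary.
Truth condition: for no (d,w) with located(d,w) does photographed(d,w) hold.
Restrictor pairs — does the scope hold? (d1,w1):fails  (d1,w2):fails  (d3,w1):fails  (d3,w2):fails  (d3,w3):fails  (d4,w3):fails  (d4,w4):fails  (d5,w1):fails  (d5,w2):fails  (d5,w4):fails  (d6,w1):fails  (d6,w2):fails  (d6,w3):fails  (d6,w4):fails  (d7,w4):fails
Scope holds for no restrictor pair, so the sentence is true.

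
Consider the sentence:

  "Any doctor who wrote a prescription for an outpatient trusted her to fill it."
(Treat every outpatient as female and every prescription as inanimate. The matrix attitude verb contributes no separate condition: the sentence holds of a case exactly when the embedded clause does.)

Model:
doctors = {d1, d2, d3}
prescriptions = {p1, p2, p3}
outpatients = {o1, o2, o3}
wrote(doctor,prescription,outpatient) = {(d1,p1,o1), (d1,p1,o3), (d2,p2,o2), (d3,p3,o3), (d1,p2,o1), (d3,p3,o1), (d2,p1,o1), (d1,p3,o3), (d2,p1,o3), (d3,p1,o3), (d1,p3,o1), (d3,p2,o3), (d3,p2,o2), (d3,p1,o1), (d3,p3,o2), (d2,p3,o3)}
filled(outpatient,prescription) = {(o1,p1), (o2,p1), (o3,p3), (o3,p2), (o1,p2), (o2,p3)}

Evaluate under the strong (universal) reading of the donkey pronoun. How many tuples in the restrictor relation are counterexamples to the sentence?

7

"her" takes "an outpatient" as antecedent and "it" takes "a prescription"; both are donkey pronouns co-varying with the restrictor.
Strong reading: for every (d,p,o) with wrote(d,p,o), filled(o,p).
Restrictor triples: (d1,p1,o1)→filled(o1,p1) ✓  (d1,p1,o3)→filled(o3,p1) ✗  (d1,p2,o1)→filled(o1,p2) ✓  (d1,p3,o1)→filled(o1,p3) ✗  (d1,p3,o3)→filled(o3,p3) ✓  (d2,p1,o1)→filled(o1,p1) ✓  (d2,p1,o3)→filled(o3,p1) ✗  (d2,p2,o2)→filled(o2,p2) ✗  (d2,p3,o3)→filled(o3,p3) ✓  (d3,p1,o1)→filled(o1,p1) ✓  (d3,p1,o3)→filled(o3,p1) ✗  (d3,p2,o2)→filled(o2,p2) ✗  (d3,p2,o3)→filled(o3,p2) ✓  (d3,p3,o1)→filled(o1,p3) ✗  (d3,p3,o2)→filled(o2,p3) ✓  (d3,p3,o3)→filled(o3,p3) ✓
Counterexamples (restrictor triples failing the scope): 7.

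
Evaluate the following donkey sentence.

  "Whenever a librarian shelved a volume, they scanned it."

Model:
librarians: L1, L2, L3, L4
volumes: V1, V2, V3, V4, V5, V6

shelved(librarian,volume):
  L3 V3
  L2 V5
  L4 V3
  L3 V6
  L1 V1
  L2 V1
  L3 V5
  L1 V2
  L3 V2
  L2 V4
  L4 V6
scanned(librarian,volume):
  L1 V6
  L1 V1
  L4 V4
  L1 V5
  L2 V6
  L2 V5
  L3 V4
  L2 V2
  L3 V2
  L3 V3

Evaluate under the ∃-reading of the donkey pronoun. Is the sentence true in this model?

"it" takes "a volume" as antecedent — a donkey pronoun bound across the clause boundary.
Weak reading: every librarian l with some shelved-volume has at least one shelved-volume v such that scanned(l,v).
Per librarian: L1:✓  L2:✓  L3:✓  L4:✗
L4 has no witness among its shelved-volumes.

False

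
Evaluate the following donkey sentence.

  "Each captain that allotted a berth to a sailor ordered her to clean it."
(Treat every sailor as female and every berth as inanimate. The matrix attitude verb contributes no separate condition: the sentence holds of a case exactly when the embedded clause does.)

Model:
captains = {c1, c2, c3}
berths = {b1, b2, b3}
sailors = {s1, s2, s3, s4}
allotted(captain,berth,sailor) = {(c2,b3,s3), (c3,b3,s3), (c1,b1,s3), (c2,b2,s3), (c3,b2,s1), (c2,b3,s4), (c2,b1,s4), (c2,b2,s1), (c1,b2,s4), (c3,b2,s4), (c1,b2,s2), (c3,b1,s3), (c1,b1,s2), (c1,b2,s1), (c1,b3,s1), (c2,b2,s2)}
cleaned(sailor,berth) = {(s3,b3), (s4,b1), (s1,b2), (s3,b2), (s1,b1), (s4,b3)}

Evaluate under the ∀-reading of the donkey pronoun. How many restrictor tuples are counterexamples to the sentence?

8

"her" takes "a sailor" as antecedent and "it" takes "a berth"; both are donkey pronouns co-varying with the restrictor.
Strong reading: for every (c,b,s) with allotted(c,b,s), cleaned(s,b).
Restrictor triples: (c1,b1,s2)→cleaned(s2,b1) ✗  (c1,b1,s3)→cleaned(s3,b1) ✗  (c1,b2,s1)→cleaned(s1,b2) ✓  (c1,b2,s2)→cleaned(s2,b2) ✗  (c1,b2,s4)→cleaned(s4,b2) ✗  (c1,b3,s1)→cleaned(s1,b3) ✗  (c2,b1,s4)→cleaned(s4,b1) ✓  (c2,b2,s1)→cleaned(s1,b2) ✓  (c2,b2,s2)→cleaned(s2,b2) ✗  (c2,b2,s3)→cleaned(s3,b2) ✓  (c2,b3,s3)→cleaned(s3,b3) ✓  (c2,b3,s4)→cleaned(s4,b3) ✓  (c3,b1,s3)→cleaned(s3,b1) ✗  (c3,b2,s1)→cleaned(s1,b2) ✓  (c3,b2,s4)→cleaned(s4,b2) ✗  (c3,b3,s3)→cleaned(s3,b3) ✓
Counterexamples (restrictor triples failing the scope): 8.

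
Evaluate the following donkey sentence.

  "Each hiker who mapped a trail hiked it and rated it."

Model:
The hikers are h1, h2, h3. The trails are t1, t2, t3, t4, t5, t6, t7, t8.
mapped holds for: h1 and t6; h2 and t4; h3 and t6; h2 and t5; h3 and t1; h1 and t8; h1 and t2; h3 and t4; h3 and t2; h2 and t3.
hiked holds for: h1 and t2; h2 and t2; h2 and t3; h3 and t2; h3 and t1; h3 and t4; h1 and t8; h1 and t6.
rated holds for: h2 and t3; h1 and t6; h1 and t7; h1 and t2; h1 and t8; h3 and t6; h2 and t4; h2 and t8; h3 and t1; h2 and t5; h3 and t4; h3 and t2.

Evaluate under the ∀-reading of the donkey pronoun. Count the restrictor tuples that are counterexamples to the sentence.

3

"it" takes "a trail" as antecedent — a donkey pronoun bound across the clause boundary.
Strong reading: for every (h,t) with mapped(h,t), hiked(h,t) ∧ rated(h,t).
Restrictor pairs: (h1,t2) ✓  (h1,t6) ✓  (h1,t8) ✓  (h2,t3) ✓  (h2,t4) ✗  (h2,t5) ✗  (h3,t1) ✓  (h3,t2) ✓  (h3,t4) ✓  (h3,t6) ✗
Counterexamples (restrictor pairs failing the scope): 3.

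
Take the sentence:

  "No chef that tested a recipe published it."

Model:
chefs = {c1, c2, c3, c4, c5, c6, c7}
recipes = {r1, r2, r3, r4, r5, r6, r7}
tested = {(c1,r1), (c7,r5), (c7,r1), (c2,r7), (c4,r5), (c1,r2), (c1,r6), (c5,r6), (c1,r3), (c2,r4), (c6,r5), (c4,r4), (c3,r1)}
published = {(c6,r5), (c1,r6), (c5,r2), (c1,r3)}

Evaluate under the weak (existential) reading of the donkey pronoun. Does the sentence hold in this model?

"it" takes "a recipe" as antecedent — a donkey pronoun bound across the clause boundary.
Truth condition: for no (c,r) with tested(c,r) does published(c,r) hold.
Restrictor pairs — does the scope hold? (c1,r1):fails  (c1,r2):fails  (c1,r3):holds  (c1,r6):holds  (c2,r4):fails  (c2,r7):fails  (c3,r1):fails  (c4,r4):fails  (c4,r5):fails  (c5,r6):fails  (c6,r5):holds  (c7,r1):fails  (c7,r5):fails
Scope holds for 3 pair(s), so the sentence is false.

False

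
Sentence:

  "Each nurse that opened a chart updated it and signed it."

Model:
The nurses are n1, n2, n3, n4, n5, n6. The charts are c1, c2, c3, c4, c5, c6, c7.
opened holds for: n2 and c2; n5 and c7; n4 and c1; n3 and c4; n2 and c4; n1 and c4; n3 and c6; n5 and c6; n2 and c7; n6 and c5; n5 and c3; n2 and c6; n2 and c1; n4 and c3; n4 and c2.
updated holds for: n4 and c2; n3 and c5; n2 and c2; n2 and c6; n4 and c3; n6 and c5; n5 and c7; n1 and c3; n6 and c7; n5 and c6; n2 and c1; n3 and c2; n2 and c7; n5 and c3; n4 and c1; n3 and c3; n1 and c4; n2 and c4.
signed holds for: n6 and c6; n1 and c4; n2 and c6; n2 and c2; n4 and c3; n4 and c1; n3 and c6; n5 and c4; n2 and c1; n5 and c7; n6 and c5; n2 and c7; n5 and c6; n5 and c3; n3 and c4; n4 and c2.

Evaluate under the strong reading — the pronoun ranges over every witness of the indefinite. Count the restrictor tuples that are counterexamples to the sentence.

3

"it" takes "a chart" as antecedent — a donkey pronoun bound across the clause boundary.
Strong reading: for every (n,c) with opened(n,c), updated(n,c) ∧ signed(n,c).
Restrictor pairs: (n1,c4) ✓  (n2,c1) ✓  (n2,c2) ✓  (n2,c4) ✗  (n2,c6) ✓  (n2,c7) ✓  (n3,c4) ✗  (n3,c6) ✗  (n4,c1) ✓  (n4,c2) ✓  (n4,c3) ✓  (n5,c3) ✓  (n5,c6) ✓  (n5,c7) ✓  (n6,c5) ✓
Counterexamples (restrictor pairs failing the scope): 3.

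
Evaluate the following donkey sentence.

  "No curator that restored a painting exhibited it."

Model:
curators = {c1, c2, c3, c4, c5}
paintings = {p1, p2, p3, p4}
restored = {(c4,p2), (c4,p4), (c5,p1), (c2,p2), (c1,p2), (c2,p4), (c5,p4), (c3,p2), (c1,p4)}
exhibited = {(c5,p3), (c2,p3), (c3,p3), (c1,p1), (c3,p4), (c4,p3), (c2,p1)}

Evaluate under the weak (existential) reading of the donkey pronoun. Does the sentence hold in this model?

True

"it" takes "a painting" as antecedent — a donkey pronoun bound across the clause boundary.
Truth condition: for no (c,p) with restored(c,p) does exhibited(c,p) hold.
Restrictor pairs — does the scope hold? (c1,p2):fails  (c1,p4):fails  (c2,p2):fails  (c2,p4):fails  (c3,p2):fails  (c4,p2):fails  (c4,p4):fails  (c5,p1):fails  (c5,p4):fails
Scope holds for no restrictor pair, so the sentence is true.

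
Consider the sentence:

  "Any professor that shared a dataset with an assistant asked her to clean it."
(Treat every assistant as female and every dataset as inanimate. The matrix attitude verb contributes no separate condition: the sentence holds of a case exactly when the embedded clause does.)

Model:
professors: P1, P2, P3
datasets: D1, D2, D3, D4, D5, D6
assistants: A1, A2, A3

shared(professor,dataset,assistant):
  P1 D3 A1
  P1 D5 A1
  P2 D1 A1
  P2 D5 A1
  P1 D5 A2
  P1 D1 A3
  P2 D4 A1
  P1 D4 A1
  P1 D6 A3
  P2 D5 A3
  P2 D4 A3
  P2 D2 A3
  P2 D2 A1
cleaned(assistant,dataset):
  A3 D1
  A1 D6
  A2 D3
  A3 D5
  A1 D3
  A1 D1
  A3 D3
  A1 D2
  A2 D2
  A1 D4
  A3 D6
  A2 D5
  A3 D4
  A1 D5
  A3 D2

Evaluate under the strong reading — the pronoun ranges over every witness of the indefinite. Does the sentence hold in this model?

"her" takes "an assistant" as antecedent and "it" takes "a dataset"; both are donkey pronouns co-varying with the restrictor.
Strong reading: for every (p,d,a) with shared(p,d,a), cleaned(a,d).
Restrictor triples: (P1,D1,A3)→cleaned(A3,D1) ✓  (P1,D3,A1)→cleaned(A1,D3) ✓  (P1,D4,A1)→cleaned(A1,D4) ✓  (P1,D5,A1)→cleaned(A1,D5) ✓  (P1,D5,A2)→cleaned(A2,D5) ✓  (P1,D6,A3)→cleaned(A3,D6) ✓  (P2,D1,A1)→cleaned(A1,D1) ✓  (P2,D2,A1)→cleaned(A1,D2) ✓  (P2,D2,A3)→cleaned(A3,D2) ✓  (P2,D4,A1)→cleaned(A1,D4) ✓  (P2,D4,A3)→cleaned(A3,D4) ✓  (P2,D5,A1)→cleaned(A1,D5) ✓  (P2,D5,A3)→cleaned(A3,D5) ✓
Every restrictor triple satisfies the scope.

True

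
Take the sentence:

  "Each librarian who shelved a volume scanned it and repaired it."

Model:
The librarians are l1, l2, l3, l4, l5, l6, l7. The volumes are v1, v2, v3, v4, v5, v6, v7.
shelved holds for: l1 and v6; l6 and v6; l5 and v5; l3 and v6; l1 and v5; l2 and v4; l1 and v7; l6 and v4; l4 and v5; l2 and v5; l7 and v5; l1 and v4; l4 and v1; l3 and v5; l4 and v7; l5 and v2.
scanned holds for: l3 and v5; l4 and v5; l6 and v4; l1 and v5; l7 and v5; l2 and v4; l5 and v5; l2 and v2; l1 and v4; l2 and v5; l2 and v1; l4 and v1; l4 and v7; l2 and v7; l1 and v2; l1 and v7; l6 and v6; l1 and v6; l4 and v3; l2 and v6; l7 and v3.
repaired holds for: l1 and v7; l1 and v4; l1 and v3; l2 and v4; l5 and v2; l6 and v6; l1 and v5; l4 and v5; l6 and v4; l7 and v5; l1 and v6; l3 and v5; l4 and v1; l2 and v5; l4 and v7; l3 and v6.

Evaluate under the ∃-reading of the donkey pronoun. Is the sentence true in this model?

False

"it" takes "a volume" as antecedent — a donkey pronoun bound across the clause boundary.
Weak reading: every librarian l with some shelved-volume has at least one shelved-volume v such that scanned(l,v) ∧ repaired(l,v).
Per librarian: l1:✓  l2:✓  l3:✓  l4:✓  l5:✗  l6:✓  l7:✓
l5 has no witness among its shelved-volumes.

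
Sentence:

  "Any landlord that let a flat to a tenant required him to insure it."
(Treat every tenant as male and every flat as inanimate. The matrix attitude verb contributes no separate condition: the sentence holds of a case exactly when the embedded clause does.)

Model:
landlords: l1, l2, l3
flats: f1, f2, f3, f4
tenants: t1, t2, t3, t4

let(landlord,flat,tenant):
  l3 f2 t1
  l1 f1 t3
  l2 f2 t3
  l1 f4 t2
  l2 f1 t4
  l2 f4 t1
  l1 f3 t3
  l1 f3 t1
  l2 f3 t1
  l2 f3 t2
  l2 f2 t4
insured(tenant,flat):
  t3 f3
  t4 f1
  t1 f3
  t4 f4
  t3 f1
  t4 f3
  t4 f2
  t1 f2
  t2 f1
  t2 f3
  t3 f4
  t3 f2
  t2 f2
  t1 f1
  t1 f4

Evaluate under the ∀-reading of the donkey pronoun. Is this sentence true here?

"him" takes "a tenant" as antecedent and "it" takes "a flat"; both are donkey pronouns co-varying with the restrictor.
Strong reading: for every (l,f,t) with let(l,f,t), insured(t,f).
Restrictor triples: (l1,f1,t3)→insured(t3,f1) ✓  (l1,f3,t1)→insured(t1,f3) ✓  (l1,f3,t3)→insured(t3,f3) ✓  (l1,f4,t2)→insured(t2,f4) ✗  (l2,f1,t4)→insured(t4,f1) ✓  (l2,f2,t3)→insured(t3,f2) ✓  (l2,f2,t4)→insured(t4,f2) ✓  (l2,f3,t1)→insured(t1,f3) ✓  (l2,f3,t2)→insured(t2,f3) ✓  (l2,f4,t1)→insured(t1,f4) ✓  (l3,f2,t1)→insured(t1,f2) ✓
Counterexample: (l1,f4,t2) — insured(t2,f4) does not hold.

False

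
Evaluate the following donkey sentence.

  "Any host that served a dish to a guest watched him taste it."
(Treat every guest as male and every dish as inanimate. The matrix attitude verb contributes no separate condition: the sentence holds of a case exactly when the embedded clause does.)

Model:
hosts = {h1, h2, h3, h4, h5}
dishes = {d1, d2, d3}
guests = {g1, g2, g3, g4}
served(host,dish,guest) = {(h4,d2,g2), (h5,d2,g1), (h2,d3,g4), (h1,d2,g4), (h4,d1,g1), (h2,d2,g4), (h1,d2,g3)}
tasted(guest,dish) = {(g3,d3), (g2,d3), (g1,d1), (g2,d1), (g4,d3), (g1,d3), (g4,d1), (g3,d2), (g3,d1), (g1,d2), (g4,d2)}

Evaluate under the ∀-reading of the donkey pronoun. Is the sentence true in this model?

False

"him" takes "a guest" as antecedent and "it" takes "a dish"; both are donkey pronouns co-varying with the restrictor.
Strong reading: for every (h,d,g) with served(h,d,g), tasted(g,d).
Restrictor triples: (h1,d2,g3)→tasted(g3,d2) ✓  (h1,d2,g4)→tasted(g4,d2) ✓  (h2,d2,g4)→tasted(g4,d2) ✓  (h2,d3,g4)→tasted(g4,d3) ✓  (h4,d1,g1)→tasted(g1,d1) ✓  (h4,d2,g2)→tasted(g2,d2) ✗  (h5,d2,g1)→tasted(g1,d2) ✓
Counterexample: (h4,d2,g2) — tasted(g2,d2) does not hold.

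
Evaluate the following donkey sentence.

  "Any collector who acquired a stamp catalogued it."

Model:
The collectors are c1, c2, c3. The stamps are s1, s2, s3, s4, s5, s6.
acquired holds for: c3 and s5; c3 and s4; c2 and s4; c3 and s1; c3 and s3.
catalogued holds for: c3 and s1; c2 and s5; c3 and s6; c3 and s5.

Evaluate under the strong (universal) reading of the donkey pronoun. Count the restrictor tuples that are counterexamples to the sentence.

"it" takes "a stamp" as antecedent — a donkey pronoun bound across the clause boundary.
Strong reading: for every (c,s) with acquired(c,s), catalogued(c,s).
Restrictor pairs: (c2,s4) ✗  (c3,s1) ✓  (c3,s3) ✗  (c3,s4) ✗  (c3,s5) ✓
Counterexamples (restrictor pairs failing the scope): 3.

3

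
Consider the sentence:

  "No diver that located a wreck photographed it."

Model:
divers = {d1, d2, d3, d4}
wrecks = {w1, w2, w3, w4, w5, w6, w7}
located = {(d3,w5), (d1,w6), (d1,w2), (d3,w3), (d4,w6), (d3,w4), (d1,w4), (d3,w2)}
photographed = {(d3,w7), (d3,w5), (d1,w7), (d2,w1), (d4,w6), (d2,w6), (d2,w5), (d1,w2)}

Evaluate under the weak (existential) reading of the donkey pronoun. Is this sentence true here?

False

"it" takes "a wreck" as antecedent — a donkey pronoun bound across the clause boundary.
Truth condition: for no (d,w) with located(d,w) does photographed(d,w) hold.
Restrictor pairs — does the scope hold? (d1,w2):holds  (d1,w4):fails  (d1,w6):fails  (d3,w2):fails  (d3,w3):fails  (d3,w4):fails  (d3,w5):holds  (d4,w6):holds
Scope holds for 3 pair(s), so the sentence is false.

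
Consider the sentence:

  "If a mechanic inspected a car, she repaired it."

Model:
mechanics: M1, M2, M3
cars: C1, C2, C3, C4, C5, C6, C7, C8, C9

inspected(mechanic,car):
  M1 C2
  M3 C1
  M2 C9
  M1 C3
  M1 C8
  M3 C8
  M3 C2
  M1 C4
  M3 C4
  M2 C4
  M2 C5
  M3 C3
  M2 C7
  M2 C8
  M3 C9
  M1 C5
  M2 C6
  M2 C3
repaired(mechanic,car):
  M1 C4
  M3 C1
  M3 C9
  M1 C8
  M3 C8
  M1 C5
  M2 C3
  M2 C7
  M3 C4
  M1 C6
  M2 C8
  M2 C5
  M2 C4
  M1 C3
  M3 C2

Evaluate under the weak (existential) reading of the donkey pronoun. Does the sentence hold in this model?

"it" takes "a car" as antecedent — a donkey pronoun bound across the clause boundary.
Weak reading: every mechanic m with some inspected-car has at least one inspected-car c such that repaired(m,c).
Per mechanic: M1:✓  M2:✓  M3:✓
Every mechanic in the restrictor has a witness.

True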